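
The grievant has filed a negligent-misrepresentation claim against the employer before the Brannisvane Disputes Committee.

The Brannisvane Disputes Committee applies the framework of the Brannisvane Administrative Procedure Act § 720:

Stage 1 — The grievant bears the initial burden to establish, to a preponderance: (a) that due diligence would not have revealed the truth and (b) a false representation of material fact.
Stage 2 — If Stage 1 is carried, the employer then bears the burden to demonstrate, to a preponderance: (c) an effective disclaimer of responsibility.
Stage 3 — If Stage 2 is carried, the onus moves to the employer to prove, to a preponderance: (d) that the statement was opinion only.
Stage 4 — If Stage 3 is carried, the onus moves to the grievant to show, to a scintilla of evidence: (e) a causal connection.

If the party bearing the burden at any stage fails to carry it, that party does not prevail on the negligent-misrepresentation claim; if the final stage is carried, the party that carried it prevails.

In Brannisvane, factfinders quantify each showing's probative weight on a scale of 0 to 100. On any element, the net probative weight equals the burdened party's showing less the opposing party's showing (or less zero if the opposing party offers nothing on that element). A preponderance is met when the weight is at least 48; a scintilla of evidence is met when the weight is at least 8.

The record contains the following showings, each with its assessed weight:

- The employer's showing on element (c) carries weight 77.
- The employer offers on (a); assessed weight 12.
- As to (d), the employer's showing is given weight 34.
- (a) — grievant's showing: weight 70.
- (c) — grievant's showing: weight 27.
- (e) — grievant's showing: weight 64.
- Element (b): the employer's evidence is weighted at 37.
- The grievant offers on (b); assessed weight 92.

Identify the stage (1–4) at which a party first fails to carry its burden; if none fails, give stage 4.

stage 3

Stage 1 — burden on grievant; standard: a preponderance (weight is at least 48).
    (a): 70 − 12 = 58 ≥ 48 [met]
    (b): 92 − 37 = 55 ≥ 48 [met]
  Stage 1 is satisfied; the onus moves to the employer.
Stage 2 — burden on employer; standard: a preponderance (weight is at least 48).
    (c): 77 − 27 = 50 ≥ 48 [met]
  Stage 2 is satisfied; the employer continues to bear the burden.
Stage 3 — burden on employer; standard: a preponderance (weight is at least 48).
    (d): 34 < 48 [not met]
  The employer does not carry Stage 3.
So the grievant prevails.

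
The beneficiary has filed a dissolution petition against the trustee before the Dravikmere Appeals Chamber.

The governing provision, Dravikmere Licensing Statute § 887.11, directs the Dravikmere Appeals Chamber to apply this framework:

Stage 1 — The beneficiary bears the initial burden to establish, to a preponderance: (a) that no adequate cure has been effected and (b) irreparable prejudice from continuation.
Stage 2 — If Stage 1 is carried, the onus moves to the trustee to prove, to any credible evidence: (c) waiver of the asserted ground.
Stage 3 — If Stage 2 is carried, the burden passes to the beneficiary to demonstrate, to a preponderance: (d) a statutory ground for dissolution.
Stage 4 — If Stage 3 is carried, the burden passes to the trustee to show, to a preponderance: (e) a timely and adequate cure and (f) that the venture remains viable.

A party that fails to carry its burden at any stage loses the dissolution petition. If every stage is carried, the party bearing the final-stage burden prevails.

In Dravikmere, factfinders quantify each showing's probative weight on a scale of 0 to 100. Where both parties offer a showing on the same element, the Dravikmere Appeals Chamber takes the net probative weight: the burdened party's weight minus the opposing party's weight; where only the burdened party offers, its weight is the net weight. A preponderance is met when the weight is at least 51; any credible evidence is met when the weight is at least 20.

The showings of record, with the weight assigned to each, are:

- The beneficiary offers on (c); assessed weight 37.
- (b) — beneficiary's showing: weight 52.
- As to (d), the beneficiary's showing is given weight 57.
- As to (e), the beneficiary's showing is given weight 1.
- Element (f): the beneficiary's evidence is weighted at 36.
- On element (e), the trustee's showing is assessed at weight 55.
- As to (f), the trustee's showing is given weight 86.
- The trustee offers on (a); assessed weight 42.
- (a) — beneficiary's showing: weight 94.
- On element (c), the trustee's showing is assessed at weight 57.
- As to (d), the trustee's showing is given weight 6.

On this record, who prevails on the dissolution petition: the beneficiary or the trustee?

Stage 1 (beneficiary, a preponderance, weight is at least 51): (a) net 94−42=52 ≥ 51 — meets; (b) 52 ≥ 51 — meets.
  The beneficiary carries Stage 1; the trustee now bears the burden.
Stage 2 (trustee, any credible evidence, weight is at least 20): (c) net 57−37=20 ≥ 20 — meets.
  Stage 2 carried; the burden shifts to the beneficiary.
Stage 3 (beneficiary, a preponderance, weight is at least 51): (d) net 57−6=51 ≥ 51 — meets.
  Stage 3 is satisfied; the onus moves to the trustee.
Stage 4 (trustee, a preponderance, weight is at least 51): (e) net 55−1=54 ≥ 51 — meets; (f) net 86−36=50 < 51 — fails.
  Not every element is met, so the trustee fails to carry Stage 4.
The analysis ends at Stage 4; the beneficiary prevails.

beneficiary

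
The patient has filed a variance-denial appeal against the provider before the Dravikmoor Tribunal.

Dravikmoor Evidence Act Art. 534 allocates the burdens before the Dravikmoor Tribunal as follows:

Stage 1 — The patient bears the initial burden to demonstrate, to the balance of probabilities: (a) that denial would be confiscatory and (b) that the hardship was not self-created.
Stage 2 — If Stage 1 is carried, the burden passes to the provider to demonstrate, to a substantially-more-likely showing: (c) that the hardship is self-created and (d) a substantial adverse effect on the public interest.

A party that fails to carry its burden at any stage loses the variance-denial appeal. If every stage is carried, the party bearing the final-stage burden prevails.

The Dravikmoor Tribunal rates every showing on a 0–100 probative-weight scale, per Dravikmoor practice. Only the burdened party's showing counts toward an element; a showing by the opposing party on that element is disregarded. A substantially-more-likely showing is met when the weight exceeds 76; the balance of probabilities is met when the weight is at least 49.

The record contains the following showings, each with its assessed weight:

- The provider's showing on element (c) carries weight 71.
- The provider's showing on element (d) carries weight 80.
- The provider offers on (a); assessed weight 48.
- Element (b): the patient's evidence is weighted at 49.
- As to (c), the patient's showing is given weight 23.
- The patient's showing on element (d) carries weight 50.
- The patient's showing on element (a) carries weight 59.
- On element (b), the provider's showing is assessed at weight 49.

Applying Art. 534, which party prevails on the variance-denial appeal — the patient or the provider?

Stage 1 — burden on patient; standard: the balance of probabilities (weight is at least 49).
    (a): 59 (provider's 48 disregarded) ≥ 49 [met]
    (b): 49 (provider's 49 disregarded) ≥ 49 [met]
  Stage 1 carried; the burden shifts to the provider.
Stage 2 — burden on provider; standard: a substantially-more-likely showing (weight exceeds 76).
    (c): 71 (patient's 23 disregarded) ≤ 76 [not met]
    (d): 80 (patient's 50 disregarded) > 76 [met]
  Stage 2 not carried; the provider fails its burden.
The patient prevails.

patient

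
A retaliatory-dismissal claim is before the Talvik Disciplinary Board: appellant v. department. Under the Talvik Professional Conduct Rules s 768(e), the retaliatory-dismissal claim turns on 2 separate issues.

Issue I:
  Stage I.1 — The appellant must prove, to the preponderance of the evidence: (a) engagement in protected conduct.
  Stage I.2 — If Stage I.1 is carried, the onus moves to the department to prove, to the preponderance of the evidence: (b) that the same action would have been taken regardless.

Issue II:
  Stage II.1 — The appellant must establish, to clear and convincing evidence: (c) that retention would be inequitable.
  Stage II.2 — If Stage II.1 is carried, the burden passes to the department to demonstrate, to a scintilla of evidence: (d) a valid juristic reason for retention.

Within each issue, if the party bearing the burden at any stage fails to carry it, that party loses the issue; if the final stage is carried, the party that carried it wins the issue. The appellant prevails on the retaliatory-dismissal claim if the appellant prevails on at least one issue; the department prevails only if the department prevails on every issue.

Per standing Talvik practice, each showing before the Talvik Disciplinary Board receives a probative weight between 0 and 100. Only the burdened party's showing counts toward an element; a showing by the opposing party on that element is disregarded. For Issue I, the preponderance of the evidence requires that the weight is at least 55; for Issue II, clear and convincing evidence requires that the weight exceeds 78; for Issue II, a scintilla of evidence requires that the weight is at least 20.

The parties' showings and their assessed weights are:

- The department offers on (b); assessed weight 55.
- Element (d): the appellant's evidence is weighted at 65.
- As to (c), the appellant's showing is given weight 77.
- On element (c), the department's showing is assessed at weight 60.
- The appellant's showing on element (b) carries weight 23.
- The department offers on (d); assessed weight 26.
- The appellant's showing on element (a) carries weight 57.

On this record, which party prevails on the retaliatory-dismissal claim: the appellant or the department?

— Issue I —
At Stage I.1 the appellant must meet the preponderance of the evidence (weight is at least 55): on (a) the weight is 57, which does reach 55, so (a) meets the standard.
  All elements met. The burden passes to the department.
At Stage I.2 the department must meet the preponderance of the evidence (weight is at least 55): on (b) the weight is 55 (the appellant's 23 is given no effect), ≥ 55, so (b) meets the standard.
  Stage I.2 carried; the final stage is satisfied.
All stages carried — the department prevails on this issue.
— Issue II —
Stage II.1 — burden on appellant; standard: clear and convincing evidence (weight exceeds 78).
    (c): 77 (department's 60 disregarded) ≤ 78 [not met]
  The appellant does not carry Stage II.1.
So the department prevails on this issue.
Per-issue: Issue I → department; Issue II → department. The appellant must prevail on at least one issue; overall, the department prevails.

department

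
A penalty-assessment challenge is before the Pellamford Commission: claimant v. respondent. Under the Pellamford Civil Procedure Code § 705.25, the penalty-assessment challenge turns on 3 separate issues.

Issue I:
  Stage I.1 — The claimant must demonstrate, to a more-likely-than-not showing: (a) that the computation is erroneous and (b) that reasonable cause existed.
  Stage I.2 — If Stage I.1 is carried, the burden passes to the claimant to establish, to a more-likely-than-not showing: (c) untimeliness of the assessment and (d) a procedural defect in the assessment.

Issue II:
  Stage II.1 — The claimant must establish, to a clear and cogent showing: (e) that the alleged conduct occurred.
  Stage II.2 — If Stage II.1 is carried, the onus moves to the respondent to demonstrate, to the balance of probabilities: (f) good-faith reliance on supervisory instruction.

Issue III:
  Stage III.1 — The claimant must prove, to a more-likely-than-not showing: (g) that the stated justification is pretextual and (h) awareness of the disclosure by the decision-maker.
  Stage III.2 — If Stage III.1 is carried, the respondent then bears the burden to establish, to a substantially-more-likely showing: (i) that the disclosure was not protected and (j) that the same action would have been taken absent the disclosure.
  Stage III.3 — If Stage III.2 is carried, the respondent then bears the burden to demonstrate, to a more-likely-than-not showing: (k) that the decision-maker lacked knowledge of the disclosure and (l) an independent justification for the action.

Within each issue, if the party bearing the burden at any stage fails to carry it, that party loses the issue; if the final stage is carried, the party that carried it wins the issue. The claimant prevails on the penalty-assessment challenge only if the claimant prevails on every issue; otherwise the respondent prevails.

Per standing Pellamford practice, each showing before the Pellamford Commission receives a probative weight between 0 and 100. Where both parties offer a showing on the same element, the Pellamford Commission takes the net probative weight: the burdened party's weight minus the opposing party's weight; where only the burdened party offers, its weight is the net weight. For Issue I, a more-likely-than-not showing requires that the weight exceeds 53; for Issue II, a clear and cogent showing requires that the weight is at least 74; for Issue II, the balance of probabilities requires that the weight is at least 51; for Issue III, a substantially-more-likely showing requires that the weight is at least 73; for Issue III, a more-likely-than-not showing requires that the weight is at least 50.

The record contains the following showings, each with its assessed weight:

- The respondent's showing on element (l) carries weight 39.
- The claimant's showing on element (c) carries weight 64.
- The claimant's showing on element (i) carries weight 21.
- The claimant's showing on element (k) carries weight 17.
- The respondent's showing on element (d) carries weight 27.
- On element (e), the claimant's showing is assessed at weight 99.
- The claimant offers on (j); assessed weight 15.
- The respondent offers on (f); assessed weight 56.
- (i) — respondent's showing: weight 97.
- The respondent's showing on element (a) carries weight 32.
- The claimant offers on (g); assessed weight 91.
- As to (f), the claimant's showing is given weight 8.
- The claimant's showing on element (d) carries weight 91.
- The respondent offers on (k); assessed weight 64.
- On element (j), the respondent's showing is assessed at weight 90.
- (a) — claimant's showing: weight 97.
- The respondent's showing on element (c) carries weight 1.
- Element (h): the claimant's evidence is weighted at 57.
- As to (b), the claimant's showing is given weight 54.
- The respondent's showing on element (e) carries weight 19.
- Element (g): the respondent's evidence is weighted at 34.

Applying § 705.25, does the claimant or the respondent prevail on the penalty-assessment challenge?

— Issue I —
Stage I.1 (claimant, a more-likely-than-not showing, weight exceeds 53): (a) net 97−32=65 > 53 — meets; (b) 54 > 53 — meets.
  Stage I.1 is satisfied; the claimant continues to bear the burden.
Stage I.2 (claimant, a more-likely-than-not showing, weight exceeds 53): (c) net 64−1=63 > 53 — meets; (d) net 91−27=64 > 53 — meets.
  The claimant carries the last stage.
Every stage carried; the claimant prevails on this issue.
— Issue II —
Stage II.1 — burden on claimant; standard: a clear and cogent showing (weight is at least 74).
    (e): 99 − 19 = 80 ≥ 74 [met]
  Stage II.1 carried; the burden shifts to the respondent.
Stage II.2 — burden on respondent; standard: the balance of probabilities (weight is at least 51).
    (f): 56 − 8 = 48 < 51 [not met]
  The respondent does not carry Stage II.2.
The analysis ends at Stage II.2; the claimant prevails on this issue.
— Issue III —
At Stage III.1 the claimant must meet a more-likely-than-not showing (weight is at least 50): on (g) the weight is 91 less the opposing 34 gives net 57, ≥ 50, so (g) meets the standard; on (h) the weight is 57, which does reach 50, so (h) meets the standard.
  The claimant carries Stage III.1; the respondent now bears the burden.
At Stage III.2 the respondent must meet a substantially-more-likely showing (weight is at least 73): on (i) the weight is 97 less the opposing 21 gives net 76, which does reach 73, so (i) meets the standard; on (j) the weight is 90 less the opposing 15 gives net 75, which does reach 73, so (j) meets the standard.
  All elements met. The respondent retains the burden for Stage III.3.
At Stage III.3 the respondent must meet a more-likely-than-not showing (weight is at least 50): on (k) the weight is 64 less the opposing 17 gives net 47, which does not reach 50, so (k) does not meet the standard; on (l) the weight is 39, which does not reach 50, so (l) does not meet the standard.
  Not every element is met, so the respondent fails to carry Stage III.3.
So the claimant prevails on this issue.
Per-issue: Issue I → claimant; Issue II → claimant; Issue III → claimant. The claimant must prevail on every issue; overall, the claimant prevails.

claimant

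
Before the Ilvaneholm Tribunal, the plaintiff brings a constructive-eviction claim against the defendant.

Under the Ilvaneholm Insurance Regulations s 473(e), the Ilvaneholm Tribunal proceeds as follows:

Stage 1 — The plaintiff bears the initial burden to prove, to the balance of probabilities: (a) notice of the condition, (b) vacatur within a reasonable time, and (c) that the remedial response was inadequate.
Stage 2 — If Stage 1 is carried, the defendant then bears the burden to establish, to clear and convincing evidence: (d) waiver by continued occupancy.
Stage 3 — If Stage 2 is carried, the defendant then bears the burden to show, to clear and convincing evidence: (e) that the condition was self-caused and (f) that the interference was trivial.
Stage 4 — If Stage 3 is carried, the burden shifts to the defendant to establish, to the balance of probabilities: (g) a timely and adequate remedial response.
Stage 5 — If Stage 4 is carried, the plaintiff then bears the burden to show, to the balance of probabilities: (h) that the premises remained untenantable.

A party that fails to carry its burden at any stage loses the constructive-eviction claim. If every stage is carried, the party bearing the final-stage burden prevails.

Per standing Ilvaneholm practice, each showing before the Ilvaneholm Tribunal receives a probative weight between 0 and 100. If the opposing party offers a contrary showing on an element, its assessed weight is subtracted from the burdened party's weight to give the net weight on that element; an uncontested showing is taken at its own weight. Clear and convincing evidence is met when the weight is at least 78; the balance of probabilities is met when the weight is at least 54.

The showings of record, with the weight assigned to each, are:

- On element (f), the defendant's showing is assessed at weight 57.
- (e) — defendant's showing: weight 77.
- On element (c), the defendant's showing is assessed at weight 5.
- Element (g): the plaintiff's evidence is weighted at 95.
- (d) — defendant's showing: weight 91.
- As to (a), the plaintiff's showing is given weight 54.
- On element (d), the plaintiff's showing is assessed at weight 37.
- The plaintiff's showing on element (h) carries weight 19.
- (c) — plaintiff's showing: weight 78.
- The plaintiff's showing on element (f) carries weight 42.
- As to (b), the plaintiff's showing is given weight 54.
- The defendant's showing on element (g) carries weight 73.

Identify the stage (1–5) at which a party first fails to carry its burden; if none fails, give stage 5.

Stage 1 — burden on plaintiff; standard: the balance of probabilities (weight is at least 54).
    (a): 54 ≥ 54 [met]
    (b): 54 ≥ 54 [met]
    (c): 78 − 5 = 73 ≥ 54 [met]
  Stage 1 is satisfied; the onus moves to the defendant.
Stage 2 — burden on defendant; standard: clear and convincing evidence (weight is at least 78).
    (d): 91 − 37 = 54 < 78 [not met]
  Not every element is met, so the defendant fails to carry Stage 2.
So the plaintiff prevails.

stage 2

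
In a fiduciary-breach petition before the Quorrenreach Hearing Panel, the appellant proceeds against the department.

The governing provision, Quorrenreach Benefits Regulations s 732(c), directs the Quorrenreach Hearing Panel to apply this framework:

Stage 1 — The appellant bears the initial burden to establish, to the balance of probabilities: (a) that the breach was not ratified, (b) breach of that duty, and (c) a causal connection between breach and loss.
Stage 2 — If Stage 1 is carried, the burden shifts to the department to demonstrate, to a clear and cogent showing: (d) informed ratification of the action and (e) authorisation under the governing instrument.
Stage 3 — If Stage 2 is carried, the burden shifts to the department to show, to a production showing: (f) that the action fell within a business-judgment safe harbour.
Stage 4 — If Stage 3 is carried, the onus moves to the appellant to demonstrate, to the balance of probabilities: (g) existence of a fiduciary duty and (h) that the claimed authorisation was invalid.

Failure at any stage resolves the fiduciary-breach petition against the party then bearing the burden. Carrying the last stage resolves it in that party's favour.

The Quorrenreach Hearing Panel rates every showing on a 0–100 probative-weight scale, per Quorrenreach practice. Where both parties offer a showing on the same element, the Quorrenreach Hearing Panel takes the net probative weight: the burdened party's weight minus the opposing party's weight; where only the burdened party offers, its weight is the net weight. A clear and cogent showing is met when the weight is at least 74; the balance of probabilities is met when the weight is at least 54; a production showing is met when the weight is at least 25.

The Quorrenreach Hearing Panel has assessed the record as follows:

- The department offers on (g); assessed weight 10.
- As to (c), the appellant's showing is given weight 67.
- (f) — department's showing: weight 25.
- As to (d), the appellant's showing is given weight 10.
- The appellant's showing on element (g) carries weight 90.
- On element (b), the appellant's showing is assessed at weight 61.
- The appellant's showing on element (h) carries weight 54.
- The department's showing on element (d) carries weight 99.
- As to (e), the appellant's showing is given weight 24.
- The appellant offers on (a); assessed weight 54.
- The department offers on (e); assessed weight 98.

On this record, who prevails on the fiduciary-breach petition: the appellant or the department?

At Stage 1 the appellant must meet the balance of probabilities (weight is at least 54): on (a) the weight is 54, ≥ 54, so (a) meets the standard; on (b) the weight is 61, ≥ 54, so (b) meets the standard; on (c) the weight is 67, which does reach 54, so (c) meets the standard.
  Stage 1 is satisfied; the onus moves to the department.
At Stage 2 the department must meet a clear and cogent showing (weight is at least 74): on (d) the weight is 99 less the opposing 10 gives net 89, which does reach 74, so (d) meets the standard; on (e) the weight is 98 less the opposing 24 gives net 74, ≥ 74, so (e) meets the standard.
  All elements met. The department retains the burden for Stage 3.
At Stage 3 the department must meet a production showing (weight is at least 25): on (f) the weight is 25, which does reach 25, so (f) meets the standard.
  The department carries Stage 3; the appellant now bears the burden.
At Stage 4 the appellant must meet the balance of probabilities (weight is at least 54): on (g) the weight is 90 less the opposing 10 gives net 80, which does reach 54, so (g) meets the standard; on (h) the weight is 54, which does reach 54, so (h) meets the standard.
  The appellant carries the last stage.
Every stage carried; the appellant prevails.

appellant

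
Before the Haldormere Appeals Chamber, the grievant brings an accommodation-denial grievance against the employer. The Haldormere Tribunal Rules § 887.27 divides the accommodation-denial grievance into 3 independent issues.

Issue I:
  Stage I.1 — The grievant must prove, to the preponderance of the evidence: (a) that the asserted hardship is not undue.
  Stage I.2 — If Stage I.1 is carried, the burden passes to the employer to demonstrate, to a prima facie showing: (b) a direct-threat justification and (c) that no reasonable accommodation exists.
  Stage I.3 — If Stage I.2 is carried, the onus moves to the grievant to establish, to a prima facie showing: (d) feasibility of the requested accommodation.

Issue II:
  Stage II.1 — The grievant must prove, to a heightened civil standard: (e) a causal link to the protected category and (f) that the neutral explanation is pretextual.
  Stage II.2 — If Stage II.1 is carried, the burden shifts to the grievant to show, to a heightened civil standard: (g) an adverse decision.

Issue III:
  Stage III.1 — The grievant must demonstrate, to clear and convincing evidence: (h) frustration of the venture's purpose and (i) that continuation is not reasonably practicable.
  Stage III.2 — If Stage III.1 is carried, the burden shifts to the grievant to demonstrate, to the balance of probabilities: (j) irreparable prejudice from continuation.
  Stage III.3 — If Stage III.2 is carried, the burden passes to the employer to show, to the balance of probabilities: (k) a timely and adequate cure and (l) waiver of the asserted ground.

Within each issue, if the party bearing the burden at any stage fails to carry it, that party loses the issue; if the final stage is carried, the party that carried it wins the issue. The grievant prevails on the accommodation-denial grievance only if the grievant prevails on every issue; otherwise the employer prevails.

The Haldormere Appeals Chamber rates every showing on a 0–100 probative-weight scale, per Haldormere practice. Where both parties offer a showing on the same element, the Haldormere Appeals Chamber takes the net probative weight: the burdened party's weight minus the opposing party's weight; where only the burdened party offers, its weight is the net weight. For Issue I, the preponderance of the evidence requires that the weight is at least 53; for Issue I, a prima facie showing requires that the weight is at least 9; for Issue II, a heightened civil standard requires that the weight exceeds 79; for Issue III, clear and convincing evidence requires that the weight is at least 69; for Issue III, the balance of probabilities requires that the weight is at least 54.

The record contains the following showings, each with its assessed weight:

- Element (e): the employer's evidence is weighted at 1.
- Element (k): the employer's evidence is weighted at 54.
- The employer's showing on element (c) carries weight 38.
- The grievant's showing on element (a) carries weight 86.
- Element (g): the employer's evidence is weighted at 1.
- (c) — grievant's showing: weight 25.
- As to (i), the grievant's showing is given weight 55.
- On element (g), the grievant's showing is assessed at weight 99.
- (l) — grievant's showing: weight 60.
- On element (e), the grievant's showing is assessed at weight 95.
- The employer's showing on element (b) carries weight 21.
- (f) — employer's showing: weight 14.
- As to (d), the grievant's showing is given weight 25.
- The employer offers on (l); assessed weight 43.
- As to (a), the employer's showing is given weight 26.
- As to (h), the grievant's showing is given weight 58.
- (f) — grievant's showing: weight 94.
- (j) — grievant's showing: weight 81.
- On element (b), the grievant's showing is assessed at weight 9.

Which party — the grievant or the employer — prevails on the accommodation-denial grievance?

— Issue I —
Stage I.1 — burden on grievant; standard: the preponderance of the evidence (weight is at least 53).
    (a): 86 − 26 = 60 ≥ 53 [met]
  All elements met. The burden passes to the employer.
Stage I.2 — burden on employer; standard: a prima facie showing (weight is at least 9).
    (b): 21 − 9 = 12 ≥ 9 [met]
    (c): 38 − 25 = 13 ≥ 9 [met]
  Stage I.2 carried; the burden shifts to the grievant.
Stage I.3 — burden on grievant; standard: a prima facie showing (weight is at least 9).
    (d): 25 ≥ 9 [met]
  The grievant carries the last stage.
All stages carried — the grievant prevails on this issue.
— Issue II —
At Stage II.1 the grievant must meet a heightened civil standard (weight exceeds 79): on (e) the weight is 95 less the opposing 1 gives net 94, > 79, so (e) meets the standard; on (f) the weight is 94 less the opposing 14 gives net 80, > 79, so (f) meets the standard.
  Stage II.1 carried; the burden remains with the grievant.
At Stage II.2 the grievant must meet a heightened civil standard (weight exceeds 79): on (g) the weight is 99 less the opposing 1 gives net 98, > 79, so (g) meets the standard.
  All elements met at the final stage.
Every stage carried; the grievant prevails on this issue.
— Issue III —
Stage III.1 — burden on grievant; standard: clear and convincing evidence (weight is at least 69).
    (h): 58 < 69 [not met]
    (i): 55 < 69 [not met]
  The grievant does not carry Stage III.1.
The analysis ends at Stage III.1; the employer prevails on this issue.
Per-issue: Issue I → grievant; Issue II → grievant; Issue III → employer. The grievant must prevail on every issue; overall, the employer prevails.

employer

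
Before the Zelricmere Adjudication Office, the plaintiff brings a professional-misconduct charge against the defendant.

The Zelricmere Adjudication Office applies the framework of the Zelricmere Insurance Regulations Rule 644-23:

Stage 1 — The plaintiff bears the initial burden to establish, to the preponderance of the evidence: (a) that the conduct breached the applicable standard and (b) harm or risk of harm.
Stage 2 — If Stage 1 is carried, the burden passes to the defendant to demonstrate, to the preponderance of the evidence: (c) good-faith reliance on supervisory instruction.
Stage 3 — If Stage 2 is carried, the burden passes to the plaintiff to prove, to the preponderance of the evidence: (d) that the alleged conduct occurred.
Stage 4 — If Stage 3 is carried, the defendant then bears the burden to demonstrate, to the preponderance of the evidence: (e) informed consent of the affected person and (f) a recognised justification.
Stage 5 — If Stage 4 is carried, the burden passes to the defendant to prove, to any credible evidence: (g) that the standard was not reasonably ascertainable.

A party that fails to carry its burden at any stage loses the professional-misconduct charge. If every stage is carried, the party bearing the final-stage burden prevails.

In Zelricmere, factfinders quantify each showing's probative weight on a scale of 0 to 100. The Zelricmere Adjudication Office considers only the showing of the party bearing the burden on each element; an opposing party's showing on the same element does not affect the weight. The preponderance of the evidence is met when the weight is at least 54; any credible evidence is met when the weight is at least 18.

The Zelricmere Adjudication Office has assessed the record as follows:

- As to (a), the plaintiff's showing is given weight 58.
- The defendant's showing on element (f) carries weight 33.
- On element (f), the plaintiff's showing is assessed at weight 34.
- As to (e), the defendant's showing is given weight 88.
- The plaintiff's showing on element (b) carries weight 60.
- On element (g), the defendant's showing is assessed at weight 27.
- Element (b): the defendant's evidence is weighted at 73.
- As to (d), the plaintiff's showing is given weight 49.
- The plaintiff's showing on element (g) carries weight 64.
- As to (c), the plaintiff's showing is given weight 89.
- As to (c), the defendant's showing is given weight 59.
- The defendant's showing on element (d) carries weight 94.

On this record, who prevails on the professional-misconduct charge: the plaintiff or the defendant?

At Stage 1 the plaintiff must meet the preponderance of the evidence (weight is at least 54): on (a) the weight is 58, ≥ 54, so (a) meets the standard; on (b) the weight is 60 (the defendant's 73 is given no effect), ≥ 54, so (b) meets the standard.
  The plaintiff carries Stage 1; the defendant now bears the burden.
At Stage 2 the defendant must meet the preponderance of the evidence (weight is at least 54): on (c) the weight is 59 (the plaintiff's 89 is given no effect), which does reach 54, so (c) meets the standard.
  The defendant carries Stage 2; the plaintiff now bears the burden.
At Stage 3 the plaintiff must meet the preponderance of the evidence (weight is at least 54): on (d) the weight is 49 (the defendant's 94 is given no effect), < 54, so (d) does not meet the standard.
  The plaintiff does not carry Stage 3.
So the defendant prevails.

defendant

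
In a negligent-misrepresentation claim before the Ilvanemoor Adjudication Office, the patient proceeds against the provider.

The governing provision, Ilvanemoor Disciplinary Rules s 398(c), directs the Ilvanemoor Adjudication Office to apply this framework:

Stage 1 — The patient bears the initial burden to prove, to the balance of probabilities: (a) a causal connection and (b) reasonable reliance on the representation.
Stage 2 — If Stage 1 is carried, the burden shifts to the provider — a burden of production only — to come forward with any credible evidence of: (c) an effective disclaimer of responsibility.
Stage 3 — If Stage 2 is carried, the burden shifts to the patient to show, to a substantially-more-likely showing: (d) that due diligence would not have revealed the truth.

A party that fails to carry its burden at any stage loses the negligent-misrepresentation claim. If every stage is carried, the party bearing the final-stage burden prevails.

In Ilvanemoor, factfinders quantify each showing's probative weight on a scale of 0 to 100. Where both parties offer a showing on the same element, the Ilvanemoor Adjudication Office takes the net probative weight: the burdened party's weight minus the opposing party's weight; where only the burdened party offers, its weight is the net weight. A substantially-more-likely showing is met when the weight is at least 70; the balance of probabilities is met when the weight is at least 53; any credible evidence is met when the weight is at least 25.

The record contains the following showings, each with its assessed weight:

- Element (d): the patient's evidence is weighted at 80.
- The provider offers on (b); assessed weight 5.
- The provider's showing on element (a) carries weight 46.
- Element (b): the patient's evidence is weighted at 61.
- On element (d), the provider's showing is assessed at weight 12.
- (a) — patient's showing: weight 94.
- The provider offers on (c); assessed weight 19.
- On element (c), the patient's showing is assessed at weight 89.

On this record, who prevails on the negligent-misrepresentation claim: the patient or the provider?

Stage 1 — burden on patient; standard: the balance of probabilities (weight is at least 53).
    (a): 94 − 46 = 48 < 53 [not met]
    (b): 61 − 5 = 56 ≥ 53 [met]
  Not every element is met, so the patient fails to carry Stage 1.
So the provider prevails.

provider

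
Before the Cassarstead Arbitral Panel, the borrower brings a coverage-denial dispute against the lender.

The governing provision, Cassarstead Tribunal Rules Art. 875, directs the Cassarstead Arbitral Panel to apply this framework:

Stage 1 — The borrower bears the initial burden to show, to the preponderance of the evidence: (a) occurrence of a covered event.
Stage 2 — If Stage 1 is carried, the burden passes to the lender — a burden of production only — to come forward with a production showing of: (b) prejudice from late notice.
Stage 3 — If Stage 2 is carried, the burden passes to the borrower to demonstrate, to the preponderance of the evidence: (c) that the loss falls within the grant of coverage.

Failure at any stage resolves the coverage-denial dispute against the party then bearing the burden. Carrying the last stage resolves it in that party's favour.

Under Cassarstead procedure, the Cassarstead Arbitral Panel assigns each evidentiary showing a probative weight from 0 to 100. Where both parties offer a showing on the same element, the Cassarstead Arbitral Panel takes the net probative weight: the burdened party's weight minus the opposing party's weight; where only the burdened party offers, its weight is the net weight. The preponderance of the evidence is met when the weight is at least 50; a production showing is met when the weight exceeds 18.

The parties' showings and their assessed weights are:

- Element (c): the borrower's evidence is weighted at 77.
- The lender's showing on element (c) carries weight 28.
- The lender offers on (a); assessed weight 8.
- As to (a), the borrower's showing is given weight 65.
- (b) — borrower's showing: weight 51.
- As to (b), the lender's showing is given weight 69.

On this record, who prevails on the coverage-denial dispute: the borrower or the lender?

Stage 1 — burden on borrower; standard: the preponderance of the evidence (weight is at least 50).
    (a): 65 − 8 = 57 ≥ 50 [met]
  The borrower carries Stage 1; the lender now bears the burden.
Stage 2 — burden on lender; standard: a production showing (weight exceeds 18).
    (b): 69 − 51 = 18 ≤ 18 [not met]
  Not every element is met, so the lender fails to carry Stage 2.
The borrower prevails.

borrower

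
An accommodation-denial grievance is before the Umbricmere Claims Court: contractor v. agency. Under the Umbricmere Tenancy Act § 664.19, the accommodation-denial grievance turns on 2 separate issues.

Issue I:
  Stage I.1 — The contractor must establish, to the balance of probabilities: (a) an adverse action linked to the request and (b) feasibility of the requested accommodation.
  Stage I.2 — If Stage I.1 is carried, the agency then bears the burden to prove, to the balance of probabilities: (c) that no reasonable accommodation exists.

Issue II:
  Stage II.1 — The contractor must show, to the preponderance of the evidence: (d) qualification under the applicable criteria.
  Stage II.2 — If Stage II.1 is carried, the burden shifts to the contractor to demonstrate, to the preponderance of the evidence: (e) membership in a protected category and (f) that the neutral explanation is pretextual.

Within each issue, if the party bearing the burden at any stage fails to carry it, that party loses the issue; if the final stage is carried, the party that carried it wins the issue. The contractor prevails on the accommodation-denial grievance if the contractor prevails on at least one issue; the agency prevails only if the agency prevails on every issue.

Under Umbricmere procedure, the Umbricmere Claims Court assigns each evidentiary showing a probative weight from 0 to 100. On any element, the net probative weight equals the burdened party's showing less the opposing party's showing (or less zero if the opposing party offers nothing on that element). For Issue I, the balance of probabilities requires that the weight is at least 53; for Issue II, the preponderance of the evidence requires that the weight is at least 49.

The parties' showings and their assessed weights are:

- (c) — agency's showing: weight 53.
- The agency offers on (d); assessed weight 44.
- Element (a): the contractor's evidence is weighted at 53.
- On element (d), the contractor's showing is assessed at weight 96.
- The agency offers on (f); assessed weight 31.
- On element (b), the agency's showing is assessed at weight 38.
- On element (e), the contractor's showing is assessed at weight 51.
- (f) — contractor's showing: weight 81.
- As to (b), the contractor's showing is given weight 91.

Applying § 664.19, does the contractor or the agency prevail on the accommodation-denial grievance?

— Issue I —
Stage I.1 — burden on contractor; standard: the balance of probabilities (weight is at least 53).
    (a): 53 ≥ 53 [met]
    (b): 91 − 38 = 53 ≥ 53 [met]
  Stage I.1 is satisfied; the onus moves to the agency.
Stage I.2 — burden on agency; standard: the balance of probabilities (weight is at least 53).
    (c): 53 ≥ 53 [met]
  All elements met at the final stage.
All stages carried — the agency prevails on this issue.
— Issue II —
Stage II.1 (contractor, the preponderance of the evidence, weight is at least 49): (d) net 96−44=52 ≥ 49 — meets.
  All elements met. The contractor retains the burden for Stage II.2.
Stage II.2 (contractor, the preponderance of the evidence, weight is at least 49): (e) 51 ≥ 49 — meets; (f) net 81−31=50 ≥ 49 — meets.
  All elements met at the final stage.
With every stage satisfied, the contractor prevails on this issue.
Per-issue: Issue I → agency; Issue II → contractor. The contractor must prevail on at least one issue; overall, the contractor prevails.

contractor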